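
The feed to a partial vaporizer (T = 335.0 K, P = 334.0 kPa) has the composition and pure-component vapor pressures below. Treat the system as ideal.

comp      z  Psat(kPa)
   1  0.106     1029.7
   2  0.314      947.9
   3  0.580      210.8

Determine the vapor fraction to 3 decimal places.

ψ = 0.833

Raoult's law: Kᵢ = Pᵢˢᵃᵗ/P = Pᵢˢᵃᵗ/334.0.
  K_1 = 1029.7/334.0 = 3.08293, K_2 = 947.9/334.0 = 2.83802, K_3 = 210.8/334.0 = 0.63114
Material balance + equilibrium reduce to Σ zᵢ(Kᵢ−1)/(1+ψ(Kᵢ−1)) = 0.
Check two-phase: ΣzᵢKᵢ = 1.584 > 1 and Σzᵢ/Kᵢ = 1.064 > 1, so g(0) = 0.584 > 0 and g(1) = -0.064 < 0.
Newton–Raphson from ψ = 0.48:
  ψ = 0.480: g = 0.1571, g' = -0.531 → ψ = 0.776
  ψ = 0.776: g = 0.0226, g' = -0.402 → ψ = 0.832
  ψ = 0.832: g = 0.0003, g' = -0.392 → ψ = 0.833
Converged at ψ = 0.833.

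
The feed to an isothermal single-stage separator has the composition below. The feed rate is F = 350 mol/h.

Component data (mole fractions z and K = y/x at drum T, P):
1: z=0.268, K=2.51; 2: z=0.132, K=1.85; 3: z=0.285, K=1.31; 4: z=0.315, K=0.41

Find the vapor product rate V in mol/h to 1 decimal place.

V = 260.3 mol/h

Let ψ = V/F and solve Σ zᵢ(Kᵢ−1)/(1+ψ(Kᵢ−1)) = 0.
Feasibility: ΣzᵢKᵢ = 1.419, Σzᵢ/Kᵢ = 1.164 — both > 1, two phases present.
Iterate (Newton) starting at ψ = 0.5:
  ψ = 0.500: g = 0.1222, g' = -0.487 → ψ = 0.751
  ψ = 0.751: g = -0.0040, g' = -0.541 → ψ = 0.744
Converged at ψ = 0.744.
Then V = ψ·F = 0.7437·350 = 260.3 mol/h and L = F − V = 89.7 mol/h.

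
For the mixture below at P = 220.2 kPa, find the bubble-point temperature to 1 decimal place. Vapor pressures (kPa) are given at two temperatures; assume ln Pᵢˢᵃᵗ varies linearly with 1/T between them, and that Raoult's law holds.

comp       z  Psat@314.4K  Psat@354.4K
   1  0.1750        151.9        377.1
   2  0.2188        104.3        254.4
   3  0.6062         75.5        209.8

T = 348.8 K

Bubble-point temperature: ΣzᵢPᵢˢᵃᵗ(T) = P. Interpolate ln Pᵢˢᵃᵗ = aᵢ + bᵢ/T.
  T = 314.4 K: ΣzᵢPᵢˢᵃᵗ = 95.17 kPa
  T = 354.4 K: ΣzᵢPᵢˢᵃᵗ = 248.84 kPa
  T = 334.4 K: ΣzᵢPᵢˢᵃᵗ = 158.30 kPa
  T = 344.4 K: ΣzᵢPᵢˢᵃᵗ = 199.76 kPa
  T = 349.4 K: ΣzᵢPᵢˢᵃᵗ = 223.30 kPa
  T = 346.9 K: ΣzᵢPᵢˢᵃᵗ = 211.29 kPa
Interpolating between 346.9 K and 349.4 K gives T ≈ 348.8 K.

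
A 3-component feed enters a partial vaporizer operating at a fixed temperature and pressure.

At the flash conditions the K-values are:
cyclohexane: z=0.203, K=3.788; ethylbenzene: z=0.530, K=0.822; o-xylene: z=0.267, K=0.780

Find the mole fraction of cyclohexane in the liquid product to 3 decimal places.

Rachford–Rice: g(V/F) = Σ zᵢ(Kᵢ−1)/(1+V/F(Kᵢ−1)) = 0.
g(0) = ΣzᵢKᵢ − 1 = 0.413 and g(1) = 1 − Σzᵢ/Kᵢ = -0.041, so a root lies in (0, 1).
Iterate (Newton) starting at V/F = 0.63:
  V/F = 0.630: g = 0.0309, g' = -0.246 → V/F = 0.755
  V/F = 0.755: g = 0.0028, g' = -0.205 → V/F = 0.769
Converged at V/F = 0.769.
Compositions from xᵢ = zᵢ/(1+V/F(Kᵢ−1)), yᵢ = Kᵢxᵢ:
  cyclohexane: x = 0.065, y = 0.245
  ethylbenzene: x = 0.614, y = 0.505
  o-xylene: x = 0.321, y = 0.251

x_cyclohexane = 0.065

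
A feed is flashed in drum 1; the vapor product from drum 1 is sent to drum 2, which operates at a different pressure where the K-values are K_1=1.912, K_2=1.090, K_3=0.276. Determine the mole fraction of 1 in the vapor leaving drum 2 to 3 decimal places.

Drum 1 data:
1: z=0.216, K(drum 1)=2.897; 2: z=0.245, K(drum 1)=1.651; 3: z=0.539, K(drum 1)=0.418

y_1 (drum 2) = 0.539

Drum 1:
Newton iteration, ψ₁⁰ = 0.47:
  ψ₁ = 0.470: g = -0.0931, g' = -0.624 → ψ₁ = 0.321
  ψ₁ = 0.321: g = 0.0009, g' = -0.647 → ψ₁ = 0.322
Converged at ψ₁ = 0.322.
Drum-1 compositions:
  1: x = 0.134, y = 0.388
  2: x = 0.203, y = 0.334
  3: x = 0.663, y = 0.277
Drum-2 feed = drum-1 vapor: z₂ = (0.3883, 0.3343, 0.2773).
Drum 2:
Material balance + equilibrium reduce to Σ zᵢ(Kᵢ−1)/(1+ψ₂(Kᵢ−1)) = 0.
g(0) = ΣzᵢKᵢ − 1 = 0.183 and g(1) = 1 − Σzᵢ/Kᵢ = -0.515, so a root lies in (0, 1).
Newton iteration, ψ₂⁰ = 0.5:
  ψ₂ = 0.500: g = -0.0427, g' = -0.512 → ψ₂ = 0.417
  ψ₂ = 0.417: g = -0.0019, g' = -0.470 → ψ₂ = 0.413
Converged at ψ₂ = 0.413.
  1: x = 0.282, y = 0.539
  2: x = 0.322, y = 0.351
  3: x = 0.395, y = 0.109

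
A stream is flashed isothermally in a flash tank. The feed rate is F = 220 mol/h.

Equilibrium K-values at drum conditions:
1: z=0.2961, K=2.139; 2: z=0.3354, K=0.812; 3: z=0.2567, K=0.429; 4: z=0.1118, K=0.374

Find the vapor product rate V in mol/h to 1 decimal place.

Rachford–Rice: g(V/F) = Σ zᵢ(Kᵢ−1)/(1+V/F(Kᵢ−1)) = 0.
Check two-phase: ΣzᵢKᵢ = 1.0576 > 1 and Σzᵢ/Kᵢ = 1.4488 > 1, so g(0) = 0.0576 > 0 and g(1) = -0.4488 < 0.
Newton–Raphson from V/F = 0.38:
  V/F = 0.3800: g = -0.11155, g' = -0.4128 → V/F = 0.1098
  V/F = 0.1098: g = 0.00387, g' = -0.4616 → V/F = 0.1181
  V/F = 0.1181: g = 0.00001, g' = -0.4581 → V/F = 0.1182
Converged at V/F = 0.1182.
Then V = V/F·F = 0.1182·220 = 26.0 mol/h and L = F − V = 194.0 mol/h.

V = 26.0 mol/h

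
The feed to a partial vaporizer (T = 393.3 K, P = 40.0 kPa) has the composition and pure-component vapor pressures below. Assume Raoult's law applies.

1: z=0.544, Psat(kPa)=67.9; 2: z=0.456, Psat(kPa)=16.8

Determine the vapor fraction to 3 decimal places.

ψ = 0.284

Raoult's law: Kᵢ = Pᵢˢᵃᵗ/P = Pᵢˢᵃᵗ/40.0.
  K_1 = 67.9/40.0 = 1.69750, K_2 = 16.8/40.0 = 0.42000
Material balance + equilibrium reduce to Σ zᵢ(Kᵢ−1)/(1+ψ(Kᵢ−1)) = 0.
Check two-phase: ΣzᵢKᵢ = 1.115 > 1 and Σzᵢ/Kᵢ = 1.406 > 1, so g(0) = 0.115 > 0 and g(1) = -0.406 < 0.
Binary case is linear: z₁(K₁−1)(1+ψ(K₂−1)) + z₂(K₂−1)(1+ψ(K₁−1)) = 0
⇒ ψ = [z₁(K₁−1)+z₂(K₂−1)] / [−(K₁−1)(K₂−1)] = 0.1150/0.4046 = 0.284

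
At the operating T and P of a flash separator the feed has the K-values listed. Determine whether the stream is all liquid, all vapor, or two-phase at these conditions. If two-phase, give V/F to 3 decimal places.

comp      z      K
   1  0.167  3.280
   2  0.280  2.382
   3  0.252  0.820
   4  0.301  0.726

all vapor

ΣzᵢKᵢ = 1.640; Σzᵢ/Kᵢ = 0.890.
Since Σzᵢ/Kᵢ < 1 the mixture is above its dew point — single vapor phase.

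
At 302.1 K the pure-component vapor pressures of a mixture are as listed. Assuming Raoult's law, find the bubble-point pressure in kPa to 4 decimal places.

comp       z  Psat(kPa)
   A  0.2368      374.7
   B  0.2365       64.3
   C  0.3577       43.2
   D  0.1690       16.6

At the bubble point ψ → 0, so ΣzᵢKᵢ = 1 with Kᵢ = Pᵢˢᵃᵗ/P ⇒ P = ΣzᵢPᵢˢᵃᵗ.
P = 0.2368·374.7 + 0.2365·64.3 + 0.3577·43.2 + 0.1690·16.6 = 122.1940 kPa

Pbub = 122.1940 kPa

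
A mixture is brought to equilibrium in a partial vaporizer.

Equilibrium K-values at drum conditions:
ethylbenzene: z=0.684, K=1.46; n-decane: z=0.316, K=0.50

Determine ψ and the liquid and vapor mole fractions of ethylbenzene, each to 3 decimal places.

Let ψ = V/F and solve Σ zᵢ(Kᵢ−1)/(1+ψ(Kᵢ−1)) = 0.
Feasibility: ΣzᵢKᵢ = 1.157, Σzᵢ/Kᵢ = 1.100 — both > 1, two phases present.
Binary case is linear: z₁(K₁−1)(1+ψ(K₂−1)) + z₂(K₂−1)(1+ψ(K₁−1)) = 0
⇒ ψ = [z₁(K₁−1)+z₂(K₂−1)] / [−(K₁−1)(K₂−1)] = 0.1566/0.2300 = 0.681
Compositions from xᵢ = zᵢ/(1+ψ(Kᵢ−1)), yᵢ = Kᵢxᵢ:
  ethylbenzene: x = 0.521, y = 0.760
  n-decane: x = 0.479, y = 0.240

ψ = 0.681, x_ethylbenzene = 0.521, y_ethylbenzene = 0.760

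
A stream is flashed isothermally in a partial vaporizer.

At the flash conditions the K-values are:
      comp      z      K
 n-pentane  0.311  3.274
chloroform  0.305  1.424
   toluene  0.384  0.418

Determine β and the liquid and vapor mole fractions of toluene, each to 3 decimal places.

Rachford–Rice: g(β) = Σ zᵢ(Kᵢ−1)/(1+β(Kᵢ−1)) = 0.
g(0) = ΣzᵢKᵢ − 1 = 0.613 and g(1) = 1 − Σzᵢ/Kᵢ = -0.228, so a root lies in (0, 1).
Newton–Raphson from β = 0.6:
  β = 0.600: g = 0.0588, g' = -0.630 → β = 0.693
Converged at β = 0.693.
Compositions from xᵢ = zᵢ/(1+β(Kᵢ−1)), yᵢ = Kᵢxᵢ:
  n-pentane: x = 0.121, y = 0.395
  chloroform: x = 0.236, y = 0.336
  toluene: x = 0.644, y = 0.269

β = 0.693, x_toluene = 0.644, y_toluene = 0.269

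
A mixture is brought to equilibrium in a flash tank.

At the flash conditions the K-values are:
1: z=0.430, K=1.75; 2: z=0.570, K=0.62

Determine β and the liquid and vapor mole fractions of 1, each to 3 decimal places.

β = 0.372, x_1 = 0.336, y_1 = 0.588

Material balance + equilibrium reduce to Σ zᵢ(Kᵢ−1)/(1+β(Kᵢ−1)) = 0.
Check two-phase: ΣzᵢKᵢ = 1.106 > 1 and Σzᵢ/Kᵢ = 1.165 > 1, so g(0) = 0.106 > 0 and g(1) = -0.165 < 0.
Binary case is linear: z₁(K₁−1)(1+β(K₂−1)) + z₂(K₂−1)(1+β(K₁−1)) = 0
⇒ β = [z₁(K₁−1)+z₂(K₂−1)] / [−(K₁−1)(K₂−1)] = 0.1059/0.2850 = 0.372
Compositions from xᵢ = zᵢ/(1+β(Kᵢ−1)), yᵢ = Kᵢxᵢ:
  1: x = 0.336, y = 0.588
  2: x = 0.664, y = 0.412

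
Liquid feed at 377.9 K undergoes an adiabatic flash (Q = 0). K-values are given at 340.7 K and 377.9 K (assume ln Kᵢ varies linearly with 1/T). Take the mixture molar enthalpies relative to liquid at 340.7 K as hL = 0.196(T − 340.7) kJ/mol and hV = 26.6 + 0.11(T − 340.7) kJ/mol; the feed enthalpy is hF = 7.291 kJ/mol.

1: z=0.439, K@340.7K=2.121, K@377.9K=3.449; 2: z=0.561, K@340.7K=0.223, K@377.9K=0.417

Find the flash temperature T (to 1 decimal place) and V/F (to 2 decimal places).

T = 350.6 K, V/F = 0.21

Adiabatic flash: solve Rachford–Rice at each trial T, then check hF = ψ·hV(T) + (1−ψ)·hL(T).
  T = 340.7 K: K = (2.121, 0.223), RR gives ψ = 0.065, H_out = 1.717 kJ/mol
  T = 377.9 K: K = (3.449, 0.417), RR gives ψ = 0.524, H_out = 19.552 kJ/mol
  T = 359.3 K: K = (2.739, 0.310), RR gives ψ = 0.314, H_out = 11.485 kJ/mol
  T = 350.0 K: K = (2.418, 0.264), RR gives ψ = 0.201, H_out = 7.009 kJ/mol
  T = 354.6 K: K = (2.574, 0.286), RR gives ψ = 0.259, H_out = 9.293 kJ/mol
  T = 352.3 K: K = (2.496, 0.275), RR gives ψ = 0.230, H_out = 8.171 kJ/mol
Linear interpolation between T = 350.0 (H_out = 7.009) and T = 352.3 (H_out = 8.171) on hF = 7.291 gives T ≈ 350.6 K, at which ψ = 0.21.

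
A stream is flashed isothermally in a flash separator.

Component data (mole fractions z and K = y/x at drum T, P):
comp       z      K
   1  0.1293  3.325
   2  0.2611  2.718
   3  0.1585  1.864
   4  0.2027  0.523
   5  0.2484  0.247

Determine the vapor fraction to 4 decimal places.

Material balance + equilibrium reduce to Σ zᵢ(Kᵢ−1)/(1+ψ(Kᵢ−1)) = 0.
g(0) = ΣzᵢKᵢ − 1 = 0.6024 and g(1) = 1 − Σzᵢ/Kᵢ = -0.6132, so a root lies in (0, 1).
Iterate (Newton) starting at ψ = 0.5:
  ψ = 0.5000: g = 0.04898, g' = -0.8720 → ψ = 0.5562
  ψ = 0.5562: g = -0.00044, g' = -0.8908 → ψ = 0.5557
Converged at ψ = 0.5557.

ψ = 0.5557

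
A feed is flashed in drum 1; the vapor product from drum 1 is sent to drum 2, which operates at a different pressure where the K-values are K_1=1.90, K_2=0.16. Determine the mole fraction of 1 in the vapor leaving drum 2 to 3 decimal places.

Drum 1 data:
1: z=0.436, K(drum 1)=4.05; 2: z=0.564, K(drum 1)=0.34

y_1 (drum 2) = 0.917

Drum 1:
Binary case is linear: z₁(K₁−1)(1+ψ₁(K₂−1)) + z₂(K₂−1)(1+ψ₁(K₁−1)) = 0
⇒ ψ₁ = [z₁(K₁−1)+z₂(K₂−1)] / [−(K₁−1)(K₂−1)] = 0.9576/2.0130 = 0.476
Drum-1 compositions:
  1: x = 0.178, y = 0.720
  2: x = 0.822, y = 0.280
Drum-2 feed = drum-1 vapor: z₂ = (0.7205, 0.2795).
Drum 2:
Rachford–Rice: g(ψ₂) = Σ zᵢ(Kᵢ−1)/(1+ψ₂(Kᵢ−1)) = 0.
Check two-phase: ΣzᵢKᵢ = 1.414 > 1 and Σzᵢ/Kᵢ = 2.126 > 1, so g(0) = 0.414 > 0 and g(1) = -1.126 < 0.
Binary case is linear: z₁(K₁−1)(1+ψ₂(K₂−1)) + z₂(K₂−1)(1+ψ₂(K₁−1)) = 0
⇒ ψ₂ = [z₁(K₁−1)+z₂(K₂−1)] / [−(K₁−1)(K₂−1)] = 0.4136/0.7560 = 0.547
  1: x = 0.483, y = 0.917
  2: x = 0.517, y = 0.083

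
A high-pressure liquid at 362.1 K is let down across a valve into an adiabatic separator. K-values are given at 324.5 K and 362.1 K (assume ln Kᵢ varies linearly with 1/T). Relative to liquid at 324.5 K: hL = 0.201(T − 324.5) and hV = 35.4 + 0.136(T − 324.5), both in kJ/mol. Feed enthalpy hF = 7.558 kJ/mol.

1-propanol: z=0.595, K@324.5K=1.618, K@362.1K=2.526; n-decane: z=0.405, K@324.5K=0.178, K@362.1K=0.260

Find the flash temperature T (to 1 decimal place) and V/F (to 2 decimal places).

T = 330.0 K, V/F = 0.18

Adiabatic flash: solve Rachford–Rice at each trial T, then check hF = ψ·hV(T) + (1−ψ)·hL(T).
  T = 324.5 K: K = (1.618, 0.178), RR gives ψ = 0.069, H_out = 2.425 kJ/mol
  T = 362.1 K: K = (2.526, 0.260), RR gives ψ = 0.539, H_out = 25.309 kJ/mol
  T = 343.3 K: K = (2.046, 0.217), RR gives ψ = 0.373, H_out = 16.535 kJ/mol
  T = 333.9 K: K = (1.826, 0.197), RR gives ψ = 0.251, H_out = 10.611 kJ/mol
  T = 329.2 K: K = (1.720, 0.188), RR gives ψ = 0.170, H_out = 6.910 kJ/mol
  T = 331.5 K: K = (1.771, 0.192), RR gives ψ = 0.212, H_out = 8.802 kJ/mol
Linear interpolation between T = 329.2 (H_out = 6.910) and T = 331.5 (H_out = 8.802) on hF = 7.558 gives T ≈ 330.0 K, at which ψ = 0.18.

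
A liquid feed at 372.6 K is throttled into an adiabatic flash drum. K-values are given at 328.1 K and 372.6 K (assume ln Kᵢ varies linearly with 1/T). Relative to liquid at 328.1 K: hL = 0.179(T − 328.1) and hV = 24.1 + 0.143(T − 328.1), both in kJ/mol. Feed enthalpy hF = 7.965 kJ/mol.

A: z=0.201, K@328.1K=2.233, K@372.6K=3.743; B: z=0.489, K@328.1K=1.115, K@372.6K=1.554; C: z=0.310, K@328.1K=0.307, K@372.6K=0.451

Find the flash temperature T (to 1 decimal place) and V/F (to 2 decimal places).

T = 332.2 K, V/F = 0.30

Adiabatic flash: solve Rachford–Rice at each trial T, then check hF = ψ·hV(T) + (1−ψ)·hL(T).
  T = 328.1 K: K = (2.233, 1.115, 0.307), RR gives ψ = 0.211, H_out = 5.082 kJ/mol
  T = 372.6 K: K = (3.743, 1.554, 0.451), RR gives ψ = 0.906, H_out = 28.347 kJ/mol
  T = 350.4 K: K = (2.941, 1.331, 0.377), RR gives ψ = 0.613, H_out = 18.274 kJ/mol
  T = 339.2 K: K = (2.572, 1.221, 0.341), RR gives ψ = 0.435, H_out = 12.298 kJ/mol
  T = 333.6 K: K = (2.398, 1.167, 0.324), RR gives ψ = 0.330, H_out = 8.869 kJ/mol
  T = 330.9 K: K = (2.316, 1.142, 0.315), RR gives ψ = 0.274, H_out = 7.070 kJ/mol
  T = 332.2 K: K = (2.355, 1.154, 0.319), RR gives ψ = 0.301, H_out = 7.950 kJ/mol
Linear interpolation between T = 332.2 (H_out = 7.950) and T = 333.6 (H_out = 8.869) on hF = 7.965 gives T ≈ 332.2 K, at which ψ = 0.30.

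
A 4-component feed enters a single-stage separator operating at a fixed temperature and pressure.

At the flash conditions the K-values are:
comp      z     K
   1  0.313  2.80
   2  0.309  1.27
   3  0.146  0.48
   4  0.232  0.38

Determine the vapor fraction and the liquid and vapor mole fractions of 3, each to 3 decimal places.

ψ = 0.606, x_3 = 0.213, y_3 = 0.102

Let ψ = V/F and solve Σ zᵢ(Kᵢ−1)/(1+ψ(Kᵢ−1)) = 0.
Feasibility: ΣzᵢKᵢ = 1.427, Σzᵢ/Kᵢ = 1.270 — both > 1, two phases present.
Iterate (Newton) starting at ψ = 0.5:
  ψ = 0.500: g = 0.0590, g' = -0.558 → ψ = 0.606
Converged at ψ = 0.606.
Compositions from xᵢ = zᵢ/(1+ψ(Kᵢ−1)), yᵢ = Kᵢxᵢ:
  1: x = 0.150, y = 0.419
  2: x = 0.266, y = 0.337
  3: x = 0.213, y = 0.102
  4: x = 0.372, y = 0.141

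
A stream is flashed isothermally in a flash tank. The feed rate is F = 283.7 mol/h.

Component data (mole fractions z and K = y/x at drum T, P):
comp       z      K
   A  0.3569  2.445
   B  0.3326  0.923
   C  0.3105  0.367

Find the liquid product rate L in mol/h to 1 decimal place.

L = 149.9 mol/h

Material balance + equilibrium reduce to Σ zᵢ(Kᵢ−1)/(1+ψ(Kᵢ−1)) = 0.
g(0) = ΣzᵢKᵢ − 1 = 0.2936 and g(1) = 1 − Σzᵢ/Kᵢ = -0.3524, so a root lies in (0, 1).
Newton–Raphson from ψ = 0.5:
  ψ = 0.5000: g = -0.01479, g' = -0.5196 → ψ = 0.4715
Converged at ψ = 0.4715.
Then V = ψ·F = 0.4715·283.7 = 133.8 mol/h and L = F − V = 149.9 mol/h.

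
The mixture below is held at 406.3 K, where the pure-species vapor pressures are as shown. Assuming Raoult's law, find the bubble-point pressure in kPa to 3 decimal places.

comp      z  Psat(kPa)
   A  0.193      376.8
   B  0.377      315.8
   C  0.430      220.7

Pbub = 286.680 kPa

At the bubble point ψ → 0, so ΣzᵢKᵢ = 1 with Kᵢ = Pᵢˢᵃᵗ/P ⇒ P = ΣzᵢPᵢˢᵃᵗ.
P = 0.193·376.8 + 0.377·315.8 + 0.430·220.7 = 286.680 kPa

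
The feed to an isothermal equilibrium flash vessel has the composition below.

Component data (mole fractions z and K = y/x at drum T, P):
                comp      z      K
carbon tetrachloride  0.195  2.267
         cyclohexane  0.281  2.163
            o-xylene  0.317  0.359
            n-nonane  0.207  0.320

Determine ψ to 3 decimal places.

Rachford–Rice: g(ψ) = Σ zᵢ(Kᵢ−1)/(1+ψ(Kᵢ−1)) = 0.
Feasibility: ΣzᵢKᵢ = 1.230, Σzᵢ/Kᵢ = 1.746 — both > 1, two phases present.
Iterate (Newton) starting at ψ = 0.5:
  ψ = 0.500: g = -0.1544, g' = -0.771 → ψ = 0.300
  ψ = 0.300: g = -0.0069, g' = -0.724 → ψ = 0.290
Converged at ψ = 0.290.

ψ = 0.290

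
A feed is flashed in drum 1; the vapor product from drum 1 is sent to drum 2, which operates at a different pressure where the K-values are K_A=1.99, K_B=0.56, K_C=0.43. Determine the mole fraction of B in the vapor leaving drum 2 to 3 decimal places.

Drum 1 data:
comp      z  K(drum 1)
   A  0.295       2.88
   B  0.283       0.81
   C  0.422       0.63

y_B (drum 2) = 0.157

Drum 1:
Newton iteration, ψ₁⁰ = 0.5:
  ψ₁ = 0.500: g = 0.0349, g' = -0.376 → ψ₁ = 0.593
  ψ₁ = 0.593: g = 0.0017, g' = -0.341 → ψ₁ = 0.598
Converged at ψ₁ = 0.598.
Drum-1 compositions:
  A: x = 0.139, y = 0.400
  B: x = 0.319, y = 0.259
  C: x = 0.542, y = 0.341
Drum-2 feed = drum-1 vapor: z₂ = (0.4000, 0.2586, 0.3414).
Drum 2:
Let ψ₂ = V/F and solve Σ zᵢ(Kᵢ−1)/(1+ψ₂(Kᵢ−1)) = 0.
Feasibility: ΣzᵢKᵢ = 1.088, Σzᵢ/Kᵢ = 1.457 — both > 1, two phases present.
Newton iteration, ψ₂⁰ = 0.35:
  ψ₂ = 0.350: g = -0.0834, g' = -0.459 → ψ₂ = 0.168
  ψ₂ = 0.168: g = 0.0014, g' = -0.482 → ψ₂ = 0.171
Converged at ψ₂ = 0.171.
  A: x = 0.342, y = 0.681
  B: x = 0.280, y = 0.157
  C: x = 0.378, y = 0.163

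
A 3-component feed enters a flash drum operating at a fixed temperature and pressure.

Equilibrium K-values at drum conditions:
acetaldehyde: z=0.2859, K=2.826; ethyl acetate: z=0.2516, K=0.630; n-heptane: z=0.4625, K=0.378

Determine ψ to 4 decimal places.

ψ = 0.1429

Material balance + equilibrium reduce to Σ zᵢ(Kᵢ−1)/(1+ψ(Kᵢ−1)) = 0.
Check two-phase: ΣzᵢKᵢ = 1.1413 > 1 and Σzᵢ/Kᵢ = 1.7241 > 1, so g(0) = 0.1413 > 0 and g(1) = -0.7241 < 0.
Iterate (Newton) starting at ψ = 0.5:
  ψ = 0.5000: g = -0.25885, g' = -0.6893 → ψ = 0.1245
  ψ = 0.1245: g = 0.01598, g' = -0.8810 → ψ = 0.1426
  ψ = 0.1426: g = 0.00025, g' = -0.8539 → ψ = 0.1429
Converged at ψ = 0.1429.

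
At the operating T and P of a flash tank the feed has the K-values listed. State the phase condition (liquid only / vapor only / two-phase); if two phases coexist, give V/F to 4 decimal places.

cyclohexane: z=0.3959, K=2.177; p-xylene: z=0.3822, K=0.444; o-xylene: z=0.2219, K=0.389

ΣzᵢKᵢ = 1.1179; Σzᵢ/Kᵢ = 1.6131.
Both exceed 1, so a two-phase solution exists.
Let ψ = V/F and solve Σ zᵢ(Kᵢ−1)/(1+ψ(Kᵢ−1)) = 0.
Iterate (Newton) starting at ψ = 0.5:
  ψ = 0.5000: g = -0.19620, g' = -0.6158 → ψ = 0.1814
  ψ = 0.1814: g = -0.00481, g' = -0.6234 → ψ = 0.1736
  ψ = 0.1736: g = 0.00001, g' = -0.6265 → ψ = 0.1737
Converged at ψ = 0.1737.

two-phase, V/F = 0.1737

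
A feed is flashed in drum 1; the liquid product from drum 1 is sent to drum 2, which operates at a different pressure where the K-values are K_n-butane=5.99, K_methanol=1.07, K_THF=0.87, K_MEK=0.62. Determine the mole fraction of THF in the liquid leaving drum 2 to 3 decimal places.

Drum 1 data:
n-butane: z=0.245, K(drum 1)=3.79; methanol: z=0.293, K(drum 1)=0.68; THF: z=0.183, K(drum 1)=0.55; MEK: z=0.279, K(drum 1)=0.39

x_THF (drum 2) = 0.225

Drum 1:
Material balance + equilibrium reduce to Σ zᵢ(Kᵢ−1)/(1+ψ₁(Kᵢ−1)) = 0.
Feasibility: ΣzᵢKᵢ = 1.337, Σzᵢ/Kᵢ = 1.544 — both > 1, two phases present.
Newton iteration, ψ₁⁰ = 0.5:
  ψ₁ = 0.500: g = -0.1773, g' = -0.652 → ψ₁ = 0.228
  ψ₁ = 0.228: g = 0.0273, g' = -0.934 → ψ₁ = 0.257
  ψ₁ = 0.257: g = 0.0009, g' = -0.876 → ψ₁ = 0.258
Converged at ψ₁ = 0.258.
Drum-1 compositions:
  n-butane: x = 0.142, y = 0.540
  methanol: x = 0.319, y = 0.217
  THF: x = 0.207, y = 0.114
  MEK: x = 0.331, y = 0.129
Drum-2 feed = drum-1 liquid: z₂ = (0.1424, 0.3194, 0.2071, 0.3311).
Drum 2:
Rachford–Rice: g(ψ₂) = Σ zᵢ(Kᵢ−1)/(1+ψ₂(Kᵢ−1)) = 0.
Feasibility: ΣzᵢKᵢ = 1.580, Σzᵢ/Kᵢ = 1.094 — both > 1, two phases present.
Newton–Raphson from ψ₂ = 0.49:
  ψ₂ = 0.490: g = 0.0445, g' = -0.376 → ψ₂ = 0.608
  ψ₂ = 0.608: g = 0.0047, g' = -0.304 → ψ₂ = 0.624
Converged at ψ₂ = 0.624.
  n-butane: x = 0.035, y = 0.207
  methanol: x = 0.306, y = 0.327
  THF: x = 0.225, y = 0.196
  MEK: x = 0.434, y = 0.269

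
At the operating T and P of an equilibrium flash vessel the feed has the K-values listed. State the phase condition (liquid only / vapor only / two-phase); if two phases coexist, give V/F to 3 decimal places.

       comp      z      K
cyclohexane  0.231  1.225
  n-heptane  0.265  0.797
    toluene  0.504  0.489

ΣzᵢKᵢ = 0.741; Σzᵢ/Kᵢ = 1.552.
Since ΣzᵢKᵢ < 1 the mixture is below its bubble point — single liquid phase.

liquid only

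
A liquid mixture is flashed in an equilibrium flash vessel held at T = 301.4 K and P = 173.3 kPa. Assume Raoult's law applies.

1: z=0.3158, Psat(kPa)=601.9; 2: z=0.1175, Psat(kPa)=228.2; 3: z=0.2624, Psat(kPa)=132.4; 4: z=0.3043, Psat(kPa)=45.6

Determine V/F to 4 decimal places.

V/F = 0.4469

Raoult's law: Kᵢ = Pᵢˢᵃᵗ/P = Pᵢˢᵃᵗ/173.3.
  K_1 = 601.9/173.3 = 3.473168, K_2 = 228.2/173.3 = 1.316792, K_3 = 132.4/173.3 = 0.763993, K_4 = 45.6/173.3 = 0.263128
Rachford–Rice: g(V/F) = Σ zᵢ(Kᵢ−1)/(1+V/F(Kᵢ−1)) = 0.
g(0) = ΣzᵢKᵢ − 1 = 0.5321 and g(1) = 1 − Σzᵢ/Kᵢ = -0.6801, so a root lies in (0, 1).
Newton–Raphson from V/F = 0.5:
  V/F = 0.5000: g = -0.04392, g' = -0.8280 → V/F = 0.4470
  V/F = 0.4470: g = -0.00001, g' = -0.8304 → V/F = 0.4469
Converged at V/F = 0.4469.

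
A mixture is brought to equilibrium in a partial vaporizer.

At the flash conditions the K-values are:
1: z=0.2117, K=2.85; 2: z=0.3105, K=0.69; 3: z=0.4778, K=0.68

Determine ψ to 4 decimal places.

Newton–Raphson from ψ = 0.5:
  ψ = 0.5000: g = -0.09248, g' = -0.3067 → ψ = 0.1984
  ψ = 0.1984: g = 0.02065, g' = -0.4773 → ψ = 0.2417
  ψ = 0.2417: g = 0.00087, g' = -0.4383 → ψ = 0.2437
Converged at ψ = 0.2437.

ψ = 0.2437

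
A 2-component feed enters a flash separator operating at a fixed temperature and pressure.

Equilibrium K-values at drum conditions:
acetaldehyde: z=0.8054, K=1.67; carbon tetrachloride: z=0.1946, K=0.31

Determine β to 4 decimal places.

Material balance + equilibrium reduce to Σ zᵢ(Kᵢ−1)/(1+β(Kᵢ−1)) = 0.
Check two-phase: ΣzᵢKᵢ = 1.4053 > 1 and Σzᵢ/Kᵢ = 1.1100 > 1, so g(0) = 0.4053 > 0 and g(1) = -0.1100 < 0.
Newton iteration, β⁰ = 0.47:
  β = 0.4700: g = 0.21167, g' = -0.4120 → β = 0.9837
  β = 0.9837: g = -0.09274, g' = -1.0292 → β = 0.8936
  β = 0.8936: g = -0.01267, g' = -0.7717 → β = 0.8772
  β = 0.8772: g = -0.00028, g' = -0.7380 → β = 0.8768
Converged at β = 0.8768.

β = 0.8768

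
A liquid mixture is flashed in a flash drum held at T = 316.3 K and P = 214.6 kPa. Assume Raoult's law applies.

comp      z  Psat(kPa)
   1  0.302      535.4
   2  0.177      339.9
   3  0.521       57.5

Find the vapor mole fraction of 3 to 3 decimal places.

Raoult's law: Kᵢ = Pᵢˢᵃᵗ/P = Pᵢˢᵃᵗ/214.6.
  K_1 = 535.4/214.6 = 2.49487, K_2 = 339.9/214.6 = 1.58388, K_3 = 57.5/214.6 = 0.26794
Let ψ = V/F and solve Σ zᵢ(Kᵢ−1)/(1+ψ(Kᵢ−1)) = 0.
g(0) = ΣzᵢKᵢ − 1 = 0.173 and g(1) = 1 − Σzᵢ/Kᵢ = -1.177, so a root lies in (0, 1).
Newton iteration, ψ⁰ = 0.5:
  ψ = 0.500: g = -0.2633, g' = -0.952 → ψ = 0.223
  ψ = 0.223: g = -0.0261, g' = -0.826 → ψ = 0.192
Converged at ψ = 0.192.
Compositions from xᵢ = zᵢ/(1+ψ(Kᵢ−1)), yᵢ = Kᵢxᵢ:
  1: x = 0.235, y = 0.585
  2: x = 0.159, y = 0.252
  3: x = 0.606, y = 0.162

y_3 = 0.162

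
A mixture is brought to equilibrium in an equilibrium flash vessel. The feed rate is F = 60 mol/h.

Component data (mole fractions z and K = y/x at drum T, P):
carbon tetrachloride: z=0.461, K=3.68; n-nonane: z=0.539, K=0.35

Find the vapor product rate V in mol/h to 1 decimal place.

V = 30.5 mol/h

Let ψ = V/F and solve Σ zᵢ(Kᵢ−1)/(1+ψ(Kᵢ−1)) = 0.
Feasibility: ΣzᵢKᵢ = 1.885, Σzᵢ/Kᵢ = 1.665 — both > 1, two phases present.
Iterate (Newton) starting at ψ = 0.5:
  ψ = 0.500: g = 0.0089, g' = -1.105 → ψ = 0.508
Converged at ψ = 0.508.
Then V = ψ·F = 0.5081·60 = 30.5 mol/h and L = F − V = 29.5 mol/h.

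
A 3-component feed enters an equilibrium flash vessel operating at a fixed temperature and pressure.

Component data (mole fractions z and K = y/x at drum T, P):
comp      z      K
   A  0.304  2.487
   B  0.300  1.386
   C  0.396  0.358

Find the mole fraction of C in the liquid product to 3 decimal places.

Rachford–Rice: g(ψ) = Σ zᵢ(Kᵢ−1)/(1+ψ(Kᵢ−1)) = 0.
Check two-phase: ΣzᵢKᵢ = 1.314 > 1 and Σzᵢ/Kᵢ = 1.445 > 1, so g(0) = 0.314 > 0 and g(1) = -0.445 < 0.
Iterate (Newton) starting at ψ = 0.46:
  ψ = 0.460: g = 0.0060, g' = -0.598 → ψ = 0.470
Converged at ψ = 0.470.
Compositions from xᵢ = zᵢ/(1+ψ(Kᵢ−1)), yᵢ = Kᵢxᵢ:
  A: x = 0.179, y = 0.445
  B: x = 0.254, y = 0.352
  C: x = 0.567, y = 0.203

x_C = 0.567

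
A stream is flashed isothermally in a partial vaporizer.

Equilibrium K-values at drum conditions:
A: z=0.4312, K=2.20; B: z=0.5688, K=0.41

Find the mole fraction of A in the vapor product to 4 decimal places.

y_A = 0.7251

Rachford–Rice: g(V/F) = Σ zᵢ(Kᵢ−1)/(1+V/F(Kᵢ−1)) = 0.
g(0) = ΣzᵢKᵢ − 1 = 0.1818 and g(1) = 1 − Σzᵢ/Kᵢ = -0.5833, so a root lies in (0, 1).
Binary case is linear: z₁(K₁−1)(1+V/F(K₂−1)) + z₂(K₂−1)(1+V/F(K₁−1)) = 0
⇒ V/F = [z₁(K₁−1)+z₂(K₂−1)] / [−(K₁−1)(K₂−1)] = 0.18185/0.70800 = 0.2568
Compositions from xᵢ = zᵢ/(1+V/F(Kᵢ−1)), yᵢ = Kᵢxᵢ:
  A: x = 0.3296, y = 0.7251
  B: x = 0.6704, y = 0.2749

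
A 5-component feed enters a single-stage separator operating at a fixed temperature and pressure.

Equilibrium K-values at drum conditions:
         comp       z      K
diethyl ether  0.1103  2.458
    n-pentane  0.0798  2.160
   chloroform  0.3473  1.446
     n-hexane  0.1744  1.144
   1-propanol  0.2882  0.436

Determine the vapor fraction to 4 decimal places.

ψ = 0.7077

Rachford–Rice: g(ψ) = Σ zᵢ(Kᵢ−1)/(1+ψ(Kᵢ−1)) = 0.
Check two-phase: ΣzᵢKᵢ = 1.2709 > 1 and Σzᵢ/Kᵢ = 1.1355 > 1, so g(0) = 0.2708 > 0 and g(1) = -0.1355 < 0.
Newton–Raphson from ψ = 0.59:
  ψ = 0.5900: g = 0.04357, g' = -0.3579 → ψ = 0.7118
  ψ = 0.7118: g = -0.00158, g' = -0.3873 → ψ = 0.7077
Converged at ψ = 0.7077.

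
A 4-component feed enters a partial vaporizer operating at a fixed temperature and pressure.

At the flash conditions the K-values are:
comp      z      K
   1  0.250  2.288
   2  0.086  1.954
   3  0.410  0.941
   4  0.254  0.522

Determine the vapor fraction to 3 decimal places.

Rachford–Rice: g(ψ) = Σ zᵢ(Kᵢ−1)/(1+ψ(Kᵢ−1)) = 0.
g(0) = ΣzᵢKᵢ − 1 = 0.258 and g(1) = 1 − Σzᵢ/Kᵢ = -0.076, so a root lies in (0, 1).
Newton–Raphson from ψ = 0.34:
  ψ = 0.340: g = 0.1162, g' = -0.329 → ψ = 0.693
  ψ = 0.693: g = 0.0128, g' = -0.275 → ψ = 0.739
Converged at ψ = 0.739.

ψ = 0.739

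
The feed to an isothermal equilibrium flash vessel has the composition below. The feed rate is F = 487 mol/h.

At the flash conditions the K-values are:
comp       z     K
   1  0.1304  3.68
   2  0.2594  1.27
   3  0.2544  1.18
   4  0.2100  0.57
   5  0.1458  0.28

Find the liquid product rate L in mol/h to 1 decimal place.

Material balance + equilibrium reduce to Σ zᵢ(Kᵢ−1)/(1+V/F(Kᵢ−1)) = 0.
Feasibility: ΣzᵢKᵢ = 1.2700, Σzᵢ/Kᵢ = 1.3444 — both > 1, two phases present.
Newton iteration, V/F⁰ = 0.5:
  V/F = 0.5000: g = -0.02599, g' = -0.4402 → V/F = 0.4410
  V/F = 0.4410: g = -0.00005, g' = -0.4403 → V/F = 0.4409
Converged at V/F = 0.4409.
Then V = V/F·F = 0.4409·487 = 214.7 mol/h and L = F − V = 272.3 mol/h.

L = 272.3 mol/h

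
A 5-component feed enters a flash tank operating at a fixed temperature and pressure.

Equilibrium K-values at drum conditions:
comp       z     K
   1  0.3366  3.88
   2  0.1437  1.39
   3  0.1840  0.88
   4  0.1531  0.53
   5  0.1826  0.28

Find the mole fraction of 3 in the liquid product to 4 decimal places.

x_3 = 0.1998

Let β = V/F and solve Σ zᵢ(Kᵢ−1)/(1+β(Kᵢ−1)) = 0.
Check two-phase: ΣzᵢKᵢ = 1.7999 > 1 and Σzᵢ/Kᵢ = 1.3402 > 1, so g(0) = 0.7999 > 0 and g(1) = -0.3402 < 0.
Newton–Raphson from β = 0.5:
  β = 0.5000: g = 0.12122, g' = -0.7761 → β = 0.6562
  β = 0.6562: g = 0.00285, g' = -0.7621 → β = 0.6599
Converged at β = 0.6599.
Compositions from xᵢ = zᵢ/(1+β(Kᵢ−1)), yᵢ = Kᵢxᵢ:
  1: x = 0.1160, y = 0.4503
  2: x = 0.1143, y = 0.1589
  3: x = 0.1998, y = 0.1758
  4: x = 0.2219, y = 0.1176
  5: x = 0.3479, y = 0.0974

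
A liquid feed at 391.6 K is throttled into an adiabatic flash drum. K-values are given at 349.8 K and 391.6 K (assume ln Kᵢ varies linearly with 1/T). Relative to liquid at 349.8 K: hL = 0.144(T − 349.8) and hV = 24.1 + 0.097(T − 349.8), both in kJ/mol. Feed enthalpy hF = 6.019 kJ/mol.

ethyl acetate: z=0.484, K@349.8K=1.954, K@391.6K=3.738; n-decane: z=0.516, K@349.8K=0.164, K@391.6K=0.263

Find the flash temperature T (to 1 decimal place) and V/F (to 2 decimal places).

Adiabatic flash: solve Rachford–Rice at each trial T, then check hF = ψ·hV(T) + (1−ψ)·hL(T).
  T = 349.8 K: K = (1.954, 0.164), RR gives ψ = 0.038, H_out = 0.917 kJ/mol
  T = 391.6 K: K = (3.738, 0.263), RR gives ψ = 0.468, H_out = 16.384 kJ/mol
  T = 370.7 K: K = (2.752, 0.210), RR gives ψ = 0.319, H_out = 10.374 kJ/mol
  T = 360.2 K: K = (2.329, 0.186), RR gives ψ = 0.207, H_out = 6.374 kJ/mol
  T = 355.0 K: K = (2.136, 0.175), RR gives ψ = 0.132, H_out = 3.907 kJ/mol
  T = 357.6 K: K = (2.231, 0.181), RR gives ψ = 0.172, H_out = 5.194 kJ/mol
  T = 358.9 K: K = (2.280, 0.183), RR gives ψ = 0.189, H_out = 5.796 kJ/mol
Linear interpolation between T = 358.9 (H_out = 5.796) and T = 360.2 (H_out = 6.374) on hF = 6.019 gives T ≈ 359.4 K, at which ψ = 0.20.

T = 359.4 K, V/F = 0.20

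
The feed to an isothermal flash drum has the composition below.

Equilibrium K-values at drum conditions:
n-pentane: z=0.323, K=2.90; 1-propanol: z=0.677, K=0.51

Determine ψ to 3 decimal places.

ψ = 0.303

Binary case is linear: z₁(K₁−1)(1+ψ(K₂−1)) + z₂(K₂−1)(1+ψ(K₁−1)) = 0
⇒ ψ = [z₁(K₁−1)+z₂(K₂−1)] / [−(K₁−1)(K₂−1)] = 0.2820/0.9310 = 0.303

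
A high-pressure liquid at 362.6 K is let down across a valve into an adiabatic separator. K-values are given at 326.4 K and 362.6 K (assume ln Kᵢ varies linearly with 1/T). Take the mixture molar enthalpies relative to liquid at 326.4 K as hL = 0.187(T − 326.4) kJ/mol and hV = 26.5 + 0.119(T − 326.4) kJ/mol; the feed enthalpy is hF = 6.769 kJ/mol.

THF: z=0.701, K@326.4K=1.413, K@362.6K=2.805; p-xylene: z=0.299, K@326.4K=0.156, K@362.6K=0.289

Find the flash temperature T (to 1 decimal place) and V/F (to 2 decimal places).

Adiabatic flash: solve Rachford–Rice at each trial T, then check hF = ψ·hV(T) + (1−ψ)·hL(T).
  T = 326.4 K: K = (1.413, 0.156), RR gives ψ = 0.107, H_out = 2.825 kJ/mol
  T = 362.6 K: K = (2.805, 0.289), RR gives ψ = 0.820, H_out = 26.488 kJ/mol
  T = 344.5 K: K = (2.027, 0.216), RR gives ψ = 0.603, H_out = 18.616 kJ/mol
  T = 335.4 K: K = (1.699, 0.184), RR gives ψ = 0.431, H_out = 12.851 kJ/mol
  T = 330.9 K: K = (1.551, 0.170), RR gives ψ = 0.302, H_out = 8.750 kJ/mol
  T = 328.6 K: K = (1.479, 0.163), RR gives ψ = 0.214, H_out = 6.038 kJ/mol
Linear interpolation between T = 328.6 (H_out = 6.038) and T = 330.9 (H_out = 8.750) on hF = 6.769 gives T ≈ 329.2 K, at which ψ = 0.24.

T = 329.2 K, V/F = 0.24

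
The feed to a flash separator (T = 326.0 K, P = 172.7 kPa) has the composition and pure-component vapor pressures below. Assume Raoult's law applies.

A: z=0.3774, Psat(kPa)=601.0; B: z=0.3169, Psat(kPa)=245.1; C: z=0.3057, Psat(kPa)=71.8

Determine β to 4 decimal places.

β = 0.9130

Raoult's law: Kᵢ = Pᵢˢᵃᵗ/P = Pᵢˢᵃᵗ/172.7.
  K_A = 601.0/172.7 = 3.480023, K_B = 245.1/172.7 = 1.419224, K_C = 71.8/172.7 = 0.415750
Material balance + equilibrium reduce to Σ zᵢ(Kᵢ−1)/(1+β(Kᵢ−1)) = 0.
g(0) = ΣzᵢKᵢ − 1 = 0.8902 and g(1) = 1 − Σzᵢ/Kᵢ = -0.0670, so a root lies in (0, 1).
Iterate (Newton) starting at β = 0.37:
  β = 0.3700: g = 0.37524, g' = -0.8428 → β = 0.8152
  β = 0.8152: g = 0.06772, g' = -0.6656 → β = 0.9170
  β = 0.9170: g = -0.00287, g' = -0.7297 → β = 0.9130
Converged at β = 0.9130.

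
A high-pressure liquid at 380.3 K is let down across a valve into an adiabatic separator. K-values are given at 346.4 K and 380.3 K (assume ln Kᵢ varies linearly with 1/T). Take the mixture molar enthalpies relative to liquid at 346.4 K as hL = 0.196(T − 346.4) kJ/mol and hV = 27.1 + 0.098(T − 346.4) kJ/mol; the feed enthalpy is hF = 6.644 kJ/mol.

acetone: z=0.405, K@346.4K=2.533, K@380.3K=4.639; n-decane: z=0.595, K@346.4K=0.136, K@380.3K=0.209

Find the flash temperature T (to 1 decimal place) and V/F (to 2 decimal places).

T = 355.6 K, V/F = 0.18

Adiabatic flash: solve Rachford–Rice at each trial T, then check hF = ψ·hV(T) + (1−ψ)·hL(T).
  T = 346.4 K: K = (2.533, 0.136), RR gives ψ = 0.081, H_out = 2.185 kJ/mol
  T = 380.3 K: K = (4.639, 0.209), RR gives ψ = 0.349, H_out = 14.931 kJ/mol
  T = 363.4 K: K = (3.480, 0.170), RR gives ψ = 0.248, H_out = 9.646 kJ/mol
  T = 354.9 K: K = (2.980, 0.153), RR gives ψ = 0.177, H_out = 6.328 kJ/mol
  T = 359.1 K: K = (3.220, 0.161), RR gives ψ = 0.215, H_out = 8.045 kJ/mol
  T = 357.0 K: K = (3.099, 0.157), RR gives ψ = 0.197, H_out = 7.208 kJ/mol
  T = 355.9 K: K = (3.036, 0.155), RR gives ψ = 0.187, H_out = 6.753 kJ/mol
Linear interpolation between T = 354.9 (H_out = 6.328) and T = 355.9 (H_out = 6.753) on hF = 6.644 gives T ≈ 355.6 K, at which ψ = 0.18.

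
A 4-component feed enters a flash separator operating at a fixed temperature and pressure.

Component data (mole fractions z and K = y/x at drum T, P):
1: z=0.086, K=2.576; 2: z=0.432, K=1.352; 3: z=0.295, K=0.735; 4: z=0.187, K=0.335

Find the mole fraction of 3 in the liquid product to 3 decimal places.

x_3 = 0.317

Material balance + equilibrium reduce to Σ zᵢ(Kᵢ−1)/(1+V/F(Kᵢ−1)) = 0.
g(0) = ΣzᵢKᵢ − 1 = 0.085 and g(1) = 1 − Σzᵢ/Kᵢ = -0.312, so a root lies in (0, 1).
Newton–Raphson from V/F = 0.52:
  V/F = 0.520: g = -0.0777, g' = -0.324 → V/F = 0.280
  V/F = 0.280: g = -0.0048, g' = -0.296 → V/F = 0.264
Converged at V/F = 0.264.
Compositions from xᵢ = zᵢ/(1+V/F(Kᵢ−1)), yᵢ = Kᵢxᵢ:
  1: x = 0.061, y = 0.156
  2: x = 0.395, y = 0.534
  3: x = 0.317, y = 0.233
  4: x = 0.227, y = 0.076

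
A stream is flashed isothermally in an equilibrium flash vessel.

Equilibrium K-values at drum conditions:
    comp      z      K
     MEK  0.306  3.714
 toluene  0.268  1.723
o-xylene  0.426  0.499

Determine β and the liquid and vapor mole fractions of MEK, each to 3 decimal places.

Rachford–Rice: g(β) = Σ zᵢ(Kᵢ−1)/(1+β(Kᵢ−1)) = 0.
Feasibility: ΣzᵢKᵢ = 1.811, Σzᵢ/Kᵢ = 1.092 — both > 1, two phases present.
Newton iteration, β⁰ = 0.33:
  β = 0.330: g = 0.3388, g' = -0.872 → β = 0.719
  β = 0.719: g = 0.0755, g' = -0.581 → β = 0.849
Converged at β = 0.849.
Compositions from xᵢ = zᵢ/(1+β(Kᵢ−1)), yᵢ = Kᵢxᵢ:
  MEK: x = 0.093, y = 0.344
  toluene: x = 0.166, y = 0.286
  o-xylene: x = 0.741, y = 0.370

β = 0.849, x_MEK = 0.093, y_MEK = 0.344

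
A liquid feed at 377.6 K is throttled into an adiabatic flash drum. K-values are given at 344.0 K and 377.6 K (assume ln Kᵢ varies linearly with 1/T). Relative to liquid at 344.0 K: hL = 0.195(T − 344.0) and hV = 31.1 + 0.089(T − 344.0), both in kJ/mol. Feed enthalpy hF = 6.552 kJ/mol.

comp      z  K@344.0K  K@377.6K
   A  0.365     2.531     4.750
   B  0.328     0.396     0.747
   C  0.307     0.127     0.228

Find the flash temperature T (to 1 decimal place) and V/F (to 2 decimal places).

T = 350.0 K, V/F = 0.18

Adiabatic flash: solve Rachford–Rice at each trial T, then check hF = ψ·hV(T) + (1−ψ)·hL(T).
  T = 344.0 K: K = (2.531, 0.396, 0.127), RR gives ψ = 0.081, H_out = 2.532 kJ/mol
  T = 377.6 K: K = (4.750, 0.747, 0.228), RR gives ψ = 0.496, H_out = 20.202 kJ/mol
  T = 360.8 K: K = (3.519, 0.552, 0.172), RR gives ψ = 0.313, H_out = 12.460 kJ/mol
  T = 352.4 K: K = (2.996, 0.469, 0.149), RR gives ψ = 0.209, H_out = 7.961 kJ/mol
  T = 348.2 K: K = (2.756, 0.432, 0.137), RR gives ψ = 0.150, H_out = 5.403 kJ/mol
  T = 350.3 K: K = (2.874, 0.450, 0.143), RR gives ψ = 0.180, H_out = 6.714 kJ/mol
Linear interpolation between T = 348.2 (H_out = 5.403) and T = 350.3 (H_out = 6.714) on hF = 6.552 gives T ≈ 350.0 K, at which ψ = 0.18.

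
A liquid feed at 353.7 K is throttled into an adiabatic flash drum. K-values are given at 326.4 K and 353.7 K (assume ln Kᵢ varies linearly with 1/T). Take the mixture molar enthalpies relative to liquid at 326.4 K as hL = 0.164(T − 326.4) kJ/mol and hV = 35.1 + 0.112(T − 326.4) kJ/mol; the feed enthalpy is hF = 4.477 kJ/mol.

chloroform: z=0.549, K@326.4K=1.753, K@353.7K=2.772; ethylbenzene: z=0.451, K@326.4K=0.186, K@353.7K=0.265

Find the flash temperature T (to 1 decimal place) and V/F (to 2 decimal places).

T = 328.1 K, V/F = 0.12

Adiabatic flash: solve Rachford–Rice at each trial T, then check hF = ψ·hV(T) + (1−ψ)·hL(T).
  T = 326.4 K: K = (1.753, 0.186), RR gives ψ = 0.076, H_out = 2.650 kJ/mol
  T = 353.7 K: K = (2.772, 0.265), RR gives ψ = 0.492, H_out = 21.062 kJ/mol
  T = 340.0 K: K = (2.223, 0.223), RR gives ψ = 0.338, H_out = 13.861 kJ/mol
  T = 333.2 K: K = (1.979, 0.204), RR gives ψ = 0.229, H_out = 9.077 kJ/mol
  T = 329.8 K: K = (1.864, 0.195), RR gives ψ = 0.160, H_out = 6.138 kJ/mol
  T = 328.1 K: K = (1.808, 0.190), RR gives ψ = 0.120, H_out = 4.475 kJ/mol
Linear interpolation between T = 328.1 (H_out = 4.475) and T = 329.8 (H_out = 6.138) on hF = 4.477 gives T ≈ 328.1 K, at which ψ = 0.12.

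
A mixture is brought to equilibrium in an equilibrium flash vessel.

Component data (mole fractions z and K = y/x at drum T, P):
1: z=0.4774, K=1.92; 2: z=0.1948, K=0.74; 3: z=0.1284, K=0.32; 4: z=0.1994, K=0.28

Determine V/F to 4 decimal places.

Rachford–Rice: g(V/F) = Σ zᵢ(Kᵢ−1)/(1+V/F(Kᵢ−1)) = 0.
g(0) = ΣzᵢKᵢ − 1 = 0.1577 and g(1) = 1 − Σzᵢ/Kᵢ = -0.6253, so a root lies in (0, 1).
Newton–Raphson from V/F = 0.5:
  V/F = 0.5000: g = -0.11400, g' = -0.5956 → V/F = 0.3086
  V/F = 0.3086: g = -0.00806, g' = -0.5266 → V/F = 0.2933
Converged at V/F = 0.2933.

V/F = 0.2933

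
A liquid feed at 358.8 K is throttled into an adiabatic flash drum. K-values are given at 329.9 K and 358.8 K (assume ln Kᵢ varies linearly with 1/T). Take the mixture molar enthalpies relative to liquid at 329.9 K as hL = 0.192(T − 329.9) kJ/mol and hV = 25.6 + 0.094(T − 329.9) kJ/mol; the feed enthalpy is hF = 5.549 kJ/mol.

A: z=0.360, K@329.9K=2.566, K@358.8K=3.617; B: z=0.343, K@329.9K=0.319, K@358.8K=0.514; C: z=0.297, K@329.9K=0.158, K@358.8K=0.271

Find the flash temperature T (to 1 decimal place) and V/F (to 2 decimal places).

Adiabatic flash: solve Rachford–Rice at each trial T, then check hF = ψ·hV(T) + (1−ψ)·hL(T).
  T = 329.9 K: K = (2.566, 0.319, 0.158), RR gives ψ = 0.067, H_out = 1.725 kJ/mol
  T = 358.8 K: K = (3.617, 0.514, 0.271), RR gives ψ = 0.350, H_out = 13.521 kJ/mol
  T = 344.4 K: K = (3.070, 0.409, 0.209), RR gives ψ = 0.216, H_out = 8.000 kJ/mol
  T = 337.1 K: K = (2.811, 0.362, 0.182), RR gives ψ = 0.145, H_out = 4.984 kJ/mol
  T = 340.8 K: K = (2.941, 0.386, 0.196), RR gives ψ = 0.181, H_out = 6.540 kJ/mol
  T = 339.0 K: K = (2.877, 0.374, 0.189), RR gives ψ = 0.164, H_out = 5.791 kJ/mol
Linear interpolation between T = 337.1 (H_out = 4.984) and T = 339.0 (H_out = 5.791) on hF = 5.549 gives T ≈ 338.4 K, at which ψ = 0.16.

T = 338.4 K, V/F = 0.16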